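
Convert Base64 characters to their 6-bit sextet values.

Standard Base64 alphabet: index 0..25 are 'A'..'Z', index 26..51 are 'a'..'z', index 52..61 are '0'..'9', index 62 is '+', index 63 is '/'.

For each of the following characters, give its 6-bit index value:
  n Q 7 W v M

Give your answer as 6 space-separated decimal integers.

Answer: 39 16 59 22 47 12

Derivation:
'n': a..z range, 26 + ord('n') − ord('a') = 39
'Q': A..Z range, ord('Q') − ord('A') = 16
'7': 0..9 range, 52 + ord('7') − ord('0') = 59
'W': A..Z range, ord('W') − ord('A') = 22
'v': a..z range, 26 + ord('v') − ord('a') = 47
'M': A..Z range, ord('M') − ord('A') = 12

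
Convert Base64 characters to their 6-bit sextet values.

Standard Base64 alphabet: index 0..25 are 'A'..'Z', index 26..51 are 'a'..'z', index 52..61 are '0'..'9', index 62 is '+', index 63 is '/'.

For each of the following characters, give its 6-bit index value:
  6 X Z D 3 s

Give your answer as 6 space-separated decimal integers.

Answer: 58 23 25 3 55 44

Derivation:
'6': 0..9 range, 52 + ord('6') − ord('0') = 58
'X': A..Z range, ord('X') − ord('A') = 23
'Z': A..Z range, ord('Z') − ord('A') = 25
'D': A..Z range, ord('D') − ord('A') = 3
'3': 0..9 range, 52 + ord('3') − ord('0') = 55
's': a..z range, 26 + ord('s') − ord('a') = 44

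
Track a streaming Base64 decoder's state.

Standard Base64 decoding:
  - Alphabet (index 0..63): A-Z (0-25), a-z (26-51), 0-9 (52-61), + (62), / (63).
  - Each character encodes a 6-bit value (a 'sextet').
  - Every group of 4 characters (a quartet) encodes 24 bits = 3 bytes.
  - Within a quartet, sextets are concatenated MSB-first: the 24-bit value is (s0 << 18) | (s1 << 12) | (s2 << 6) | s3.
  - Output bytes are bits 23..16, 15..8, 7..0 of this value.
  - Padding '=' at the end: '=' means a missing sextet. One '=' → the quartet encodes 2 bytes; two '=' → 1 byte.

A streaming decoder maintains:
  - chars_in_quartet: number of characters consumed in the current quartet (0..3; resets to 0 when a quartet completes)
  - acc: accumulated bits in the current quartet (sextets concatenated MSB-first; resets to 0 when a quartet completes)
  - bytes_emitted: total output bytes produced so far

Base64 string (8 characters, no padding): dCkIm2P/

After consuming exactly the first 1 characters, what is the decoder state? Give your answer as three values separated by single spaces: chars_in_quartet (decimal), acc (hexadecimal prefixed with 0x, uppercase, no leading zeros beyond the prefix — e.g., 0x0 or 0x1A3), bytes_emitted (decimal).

After char 0 ('d'=29): chars_in_quartet=1 acc=0x1D bytes_emitted=0

Answer: 1 0x1D 0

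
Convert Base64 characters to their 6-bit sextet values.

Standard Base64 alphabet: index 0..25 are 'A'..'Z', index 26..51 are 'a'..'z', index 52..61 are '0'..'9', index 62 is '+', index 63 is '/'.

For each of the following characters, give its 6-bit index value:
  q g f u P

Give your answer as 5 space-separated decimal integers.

Answer: 42 32 31 46 15

Derivation:
'q': a..z range, 26 + ord('q') − ord('a') = 42
'g': a..z range, 26 + ord('g') − ord('a') = 32
'f': a..z range, 26 + ord('f') − ord('a') = 31
'u': a..z range, 26 + ord('u') − ord('a') = 46
'P': A..Z range, ord('P') − ord('A') = 15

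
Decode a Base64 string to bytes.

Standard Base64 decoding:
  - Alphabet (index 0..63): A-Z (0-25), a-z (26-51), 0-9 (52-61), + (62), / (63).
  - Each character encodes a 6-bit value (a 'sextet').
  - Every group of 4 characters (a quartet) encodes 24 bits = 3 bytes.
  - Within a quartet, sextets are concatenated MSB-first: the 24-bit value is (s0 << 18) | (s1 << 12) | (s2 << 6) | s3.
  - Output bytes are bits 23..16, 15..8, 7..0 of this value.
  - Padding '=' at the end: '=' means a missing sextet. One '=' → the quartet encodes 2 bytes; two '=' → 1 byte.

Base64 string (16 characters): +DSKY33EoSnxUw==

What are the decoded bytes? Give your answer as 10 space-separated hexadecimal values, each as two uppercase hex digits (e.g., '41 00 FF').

Answer: F8 34 8A 63 7D C4 A1 29 F1 53

Derivation:
After char 0 ('+'=62): chars_in_quartet=1 acc=0x3E bytes_emitted=0
After char 1 ('D'=3): chars_in_quartet=2 acc=0xF83 bytes_emitted=0
After char 2 ('S'=18): chars_in_quartet=3 acc=0x3E0D2 bytes_emitted=0
After char 3 ('K'=10): chars_in_quartet=4 acc=0xF8348A -> emit F8 34 8A, reset; bytes_emitted=3
After char 4 ('Y'=24): chars_in_quartet=1 acc=0x18 bytes_emitted=3
After char 5 ('3'=55): chars_in_quartet=2 acc=0x637 bytes_emitted=3
After char 6 ('3'=55): chars_in_quartet=3 acc=0x18DF7 bytes_emitted=3
After char 7 ('E'=4): chars_in_quartet=4 acc=0x637DC4 -> emit 63 7D C4, reset; bytes_emitted=6
After char 8 ('o'=40): chars_in_quartet=1 acc=0x28 bytes_emitted=6
After char 9 ('S'=18): chars_in_quartet=2 acc=0xA12 bytes_emitted=6
After char 10 ('n'=39): chars_in_quartet=3 acc=0x284A7 bytes_emitted=6
After char 11 ('x'=49): chars_in_quartet=4 acc=0xA129F1 -> emit A1 29 F1, reset; bytes_emitted=9
After char 12 ('U'=20): chars_in_quartet=1 acc=0x14 bytes_emitted=9
After char 13 ('w'=48): chars_in_quartet=2 acc=0x530 bytes_emitted=9
Padding '==': partial quartet acc=0x530 -> emit 53; bytes_emitted=10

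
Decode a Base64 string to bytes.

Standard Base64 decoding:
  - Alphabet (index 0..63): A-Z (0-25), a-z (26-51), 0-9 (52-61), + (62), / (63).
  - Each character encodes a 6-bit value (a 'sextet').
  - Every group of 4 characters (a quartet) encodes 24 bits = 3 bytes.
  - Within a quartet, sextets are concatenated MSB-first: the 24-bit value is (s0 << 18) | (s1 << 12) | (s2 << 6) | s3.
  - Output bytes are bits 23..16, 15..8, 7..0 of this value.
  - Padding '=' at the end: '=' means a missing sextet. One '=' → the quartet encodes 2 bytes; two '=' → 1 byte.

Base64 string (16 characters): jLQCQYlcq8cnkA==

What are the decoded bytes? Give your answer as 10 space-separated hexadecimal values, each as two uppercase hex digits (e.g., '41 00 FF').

After char 0 ('j'=35): chars_in_quartet=1 acc=0x23 bytes_emitted=0
After char 1 ('L'=11): chars_in_quartet=2 acc=0x8CB bytes_emitted=0
After char 2 ('Q'=16): chars_in_quartet=3 acc=0x232D0 bytes_emitted=0
After char 3 ('C'=2): chars_in_quartet=4 acc=0x8CB402 -> emit 8C B4 02, reset; bytes_emitted=3
After char 4 ('Q'=16): chars_in_quartet=1 acc=0x10 bytes_emitted=3
After char 5 ('Y'=24): chars_in_quartet=2 acc=0x418 bytes_emitted=3
After char 6 ('l'=37): chars_in_quartet=3 acc=0x10625 bytes_emitted=3
After char 7 ('c'=28): chars_in_quartet=4 acc=0x41895C -> emit 41 89 5C, reset; bytes_emitted=6
After char 8 ('q'=42): chars_in_quartet=1 acc=0x2A bytes_emitted=6
After char 9 ('8'=60): chars_in_quartet=2 acc=0xABC bytes_emitted=6
After char 10 ('c'=28): chars_in_quartet=3 acc=0x2AF1C bytes_emitted=6
After char 11 ('n'=39): chars_in_quartet=4 acc=0xABC727 -> emit AB C7 27, reset; bytes_emitted=9
After char 12 ('k'=36): chars_in_quartet=1 acc=0x24 bytes_emitted=9
After char 13 ('A'=0): chars_in_quartet=2 acc=0x900 bytes_emitted=9
Padding '==': partial quartet acc=0x900 -> emit 90; bytes_emitted=10

Answer: 8C B4 02 41 89 5C AB C7 27 90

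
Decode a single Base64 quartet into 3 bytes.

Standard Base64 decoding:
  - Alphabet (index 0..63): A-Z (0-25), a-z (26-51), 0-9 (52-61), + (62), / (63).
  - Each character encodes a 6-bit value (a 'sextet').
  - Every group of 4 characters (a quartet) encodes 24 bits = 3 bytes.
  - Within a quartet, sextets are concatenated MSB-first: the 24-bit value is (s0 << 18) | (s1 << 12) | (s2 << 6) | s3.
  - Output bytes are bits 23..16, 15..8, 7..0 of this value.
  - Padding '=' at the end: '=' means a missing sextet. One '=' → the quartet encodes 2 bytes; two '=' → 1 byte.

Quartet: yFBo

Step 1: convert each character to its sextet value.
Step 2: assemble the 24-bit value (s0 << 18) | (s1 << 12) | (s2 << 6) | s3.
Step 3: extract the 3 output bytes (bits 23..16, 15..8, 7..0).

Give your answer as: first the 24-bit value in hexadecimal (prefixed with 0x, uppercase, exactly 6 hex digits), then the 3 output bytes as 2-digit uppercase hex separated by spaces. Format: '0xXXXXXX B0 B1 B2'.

Sextets: y=50, F=5, B=1, o=40
24-bit: (50<<18) | (5<<12) | (1<<6) | 40
      = 0xC80000 | 0x005000 | 0x000040 | 0x000028
      = 0xC85068
Bytes: (v>>16)&0xFF=C8, (v>>8)&0xFF=50, v&0xFF=68

Answer: 0xC85068 C8 50 68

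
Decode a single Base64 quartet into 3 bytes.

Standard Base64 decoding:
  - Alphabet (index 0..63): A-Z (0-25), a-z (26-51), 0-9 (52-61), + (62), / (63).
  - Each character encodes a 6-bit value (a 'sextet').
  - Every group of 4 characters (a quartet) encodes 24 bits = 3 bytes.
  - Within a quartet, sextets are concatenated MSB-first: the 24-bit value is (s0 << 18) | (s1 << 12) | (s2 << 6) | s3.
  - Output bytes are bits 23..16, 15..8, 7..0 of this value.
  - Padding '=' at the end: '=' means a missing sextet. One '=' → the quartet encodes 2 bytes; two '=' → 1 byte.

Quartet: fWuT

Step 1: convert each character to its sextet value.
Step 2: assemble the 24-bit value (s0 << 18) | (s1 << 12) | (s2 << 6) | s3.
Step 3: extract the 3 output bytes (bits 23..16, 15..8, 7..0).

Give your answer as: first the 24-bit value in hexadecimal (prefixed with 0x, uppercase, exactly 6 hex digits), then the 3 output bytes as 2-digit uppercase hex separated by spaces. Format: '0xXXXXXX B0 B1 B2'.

Answer: 0x7D6B93 7D 6B 93

Derivation:
Sextets: f=31, W=22, u=46, T=19
24-bit: (31<<18) | (22<<12) | (46<<6) | 19
      = 0x7C0000 | 0x016000 | 0x000B80 | 0x000013
      = 0x7D6B93
Bytes: (v>>16)&0xFF=7D, (v>>8)&0xFF=6B, v&0xFF=93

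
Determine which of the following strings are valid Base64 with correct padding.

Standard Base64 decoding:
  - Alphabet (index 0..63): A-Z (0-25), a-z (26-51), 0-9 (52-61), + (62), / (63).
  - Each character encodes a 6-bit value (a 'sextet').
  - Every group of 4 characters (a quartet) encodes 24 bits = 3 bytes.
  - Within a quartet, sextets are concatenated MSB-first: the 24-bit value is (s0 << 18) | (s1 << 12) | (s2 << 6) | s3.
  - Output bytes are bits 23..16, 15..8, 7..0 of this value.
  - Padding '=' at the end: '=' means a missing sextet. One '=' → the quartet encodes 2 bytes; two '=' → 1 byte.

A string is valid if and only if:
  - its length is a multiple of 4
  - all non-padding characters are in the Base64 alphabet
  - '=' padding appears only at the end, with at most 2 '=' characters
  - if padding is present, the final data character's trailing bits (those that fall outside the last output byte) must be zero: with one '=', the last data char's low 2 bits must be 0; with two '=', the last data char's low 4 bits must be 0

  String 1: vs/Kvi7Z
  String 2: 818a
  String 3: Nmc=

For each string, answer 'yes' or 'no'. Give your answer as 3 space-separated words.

String 1: 'vs/Kvi7Z' → valid
String 2: '818a' → valid
String 3: 'Nmc=' → valid

Answer: yes yes yes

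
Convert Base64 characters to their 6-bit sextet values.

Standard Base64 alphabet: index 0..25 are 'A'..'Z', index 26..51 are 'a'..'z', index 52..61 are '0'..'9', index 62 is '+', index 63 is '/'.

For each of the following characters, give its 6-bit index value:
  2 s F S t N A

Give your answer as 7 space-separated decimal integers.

'2': 0..9 range, 52 + ord('2') − ord('0') = 54
's': a..z range, 26 + ord('s') − ord('a') = 44
'F': A..Z range, ord('F') − ord('A') = 5
'S': A..Z range, ord('S') − ord('A') = 18
't': a..z range, 26 + ord('t') − ord('a') = 45
'N': A..Z range, ord('N') − ord('A') = 13
'A': A..Z range, ord('A') − ord('A') = 0

Answer: 54 44 5 18 45 13 0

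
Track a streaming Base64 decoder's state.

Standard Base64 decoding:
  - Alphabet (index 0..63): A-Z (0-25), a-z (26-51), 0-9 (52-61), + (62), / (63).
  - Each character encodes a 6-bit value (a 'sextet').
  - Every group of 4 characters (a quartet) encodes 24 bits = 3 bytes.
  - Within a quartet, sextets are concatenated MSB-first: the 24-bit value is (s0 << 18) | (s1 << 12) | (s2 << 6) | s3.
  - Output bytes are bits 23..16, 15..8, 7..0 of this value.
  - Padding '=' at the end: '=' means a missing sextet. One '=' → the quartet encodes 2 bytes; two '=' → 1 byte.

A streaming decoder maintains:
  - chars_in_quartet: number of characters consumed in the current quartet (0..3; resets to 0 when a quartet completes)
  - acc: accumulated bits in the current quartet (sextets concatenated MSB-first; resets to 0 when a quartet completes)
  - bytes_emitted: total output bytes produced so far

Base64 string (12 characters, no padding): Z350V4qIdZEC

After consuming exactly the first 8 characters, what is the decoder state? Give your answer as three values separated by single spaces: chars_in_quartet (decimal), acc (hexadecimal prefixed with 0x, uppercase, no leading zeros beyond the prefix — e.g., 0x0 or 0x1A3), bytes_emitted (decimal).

Answer: 0 0x0 6

Derivation:
After char 0 ('Z'=25): chars_in_quartet=1 acc=0x19 bytes_emitted=0
After char 1 ('3'=55): chars_in_quartet=2 acc=0x677 bytes_emitted=0
After char 2 ('5'=57): chars_in_quartet=3 acc=0x19DF9 bytes_emitted=0
After char 3 ('0'=52): chars_in_quartet=4 acc=0x677E74 -> emit 67 7E 74, reset; bytes_emitted=3
After char 4 ('V'=21): chars_in_quartet=1 acc=0x15 bytes_emitted=3
After char 5 ('4'=56): chars_in_quartet=2 acc=0x578 bytes_emitted=3
After char 6 ('q'=42): chars_in_quartet=3 acc=0x15E2A bytes_emitted=3
After char 7 ('I'=8): chars_in_quartet=4 acc=0x578A88 -> emit 57 8A 88, reset; bytes_emitted=6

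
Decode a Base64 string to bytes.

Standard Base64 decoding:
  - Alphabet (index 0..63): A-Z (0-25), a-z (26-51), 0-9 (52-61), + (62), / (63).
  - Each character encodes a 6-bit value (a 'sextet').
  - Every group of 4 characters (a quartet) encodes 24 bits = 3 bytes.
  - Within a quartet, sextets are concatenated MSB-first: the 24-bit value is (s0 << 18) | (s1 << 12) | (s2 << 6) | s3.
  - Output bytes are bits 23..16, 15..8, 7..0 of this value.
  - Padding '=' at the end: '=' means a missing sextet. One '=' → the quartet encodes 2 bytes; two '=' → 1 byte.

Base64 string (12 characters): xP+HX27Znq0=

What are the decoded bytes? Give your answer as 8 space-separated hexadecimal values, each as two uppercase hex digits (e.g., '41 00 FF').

Answer: C4 FF 87 5F 6E D9 9E AD

Derivation:
After char 0 ('x'=49): chars_in_quartet=1 acc=0x31 bytes_emitted=0
After char 1 ('P'=15): chars_in_quartet=2 acc=0xC4F bytes_emitted=0
After char 2 ('+'=62): chars_in_quartet=3 acc=0x313FE bytes_emitted=0
After char 3 ('H'=7): chars_in_quartet=4 acc=0xC4FF87 -> emit C4 FF 87, reset; bytes_emitted=3
After char 4 ('X'=23): chars_in_quartet=1 acc=0x17 bytes_emitted=3
After char 5 ('2'=54): chars_in_quartet=2 acc=0x5F6 bytes_emitted=3
After char 6 ('7'=59): chars_in_quartet=3 acc=0x17DBB bytes_emitted=3
After char 7 ('Z'=25): chars_in_quartet=4 acc=0x5F6ED9 -> emit 5F 6E D9, reset; bytes_emitted=6
After char 8 ('n'=39): chars_in_quartet=1 acc=0x27 bytes_emitted=6
After char 9 ('q'=42): chars_in_quartet=2 acc=0x9EA bytes_emitted=6
After char 10 ('0'=52): chars_in_quartet=3 acc=0x27AB4 bytes_emitted=6
Padding '=': partial quartet acc=0x27AB4 -> emit 9E AD; bytes_emitted=8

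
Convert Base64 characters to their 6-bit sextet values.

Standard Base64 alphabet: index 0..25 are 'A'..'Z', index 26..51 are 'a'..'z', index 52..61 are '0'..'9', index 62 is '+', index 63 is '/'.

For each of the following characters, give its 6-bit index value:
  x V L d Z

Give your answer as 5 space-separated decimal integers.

'x': a..z range, 26 + ord('x') − ord('a') = 49
'V': A..Z range, ord('V') − ord('A') = 21
'L': A..Z range, ord('L') − ord('A') = 11
'd': a..z range, 26 + ord('d') − ord('a') = 29
'Z': A..Z range, ord('Z') − ord('A') = 25

Answer: 49 21 11 29 25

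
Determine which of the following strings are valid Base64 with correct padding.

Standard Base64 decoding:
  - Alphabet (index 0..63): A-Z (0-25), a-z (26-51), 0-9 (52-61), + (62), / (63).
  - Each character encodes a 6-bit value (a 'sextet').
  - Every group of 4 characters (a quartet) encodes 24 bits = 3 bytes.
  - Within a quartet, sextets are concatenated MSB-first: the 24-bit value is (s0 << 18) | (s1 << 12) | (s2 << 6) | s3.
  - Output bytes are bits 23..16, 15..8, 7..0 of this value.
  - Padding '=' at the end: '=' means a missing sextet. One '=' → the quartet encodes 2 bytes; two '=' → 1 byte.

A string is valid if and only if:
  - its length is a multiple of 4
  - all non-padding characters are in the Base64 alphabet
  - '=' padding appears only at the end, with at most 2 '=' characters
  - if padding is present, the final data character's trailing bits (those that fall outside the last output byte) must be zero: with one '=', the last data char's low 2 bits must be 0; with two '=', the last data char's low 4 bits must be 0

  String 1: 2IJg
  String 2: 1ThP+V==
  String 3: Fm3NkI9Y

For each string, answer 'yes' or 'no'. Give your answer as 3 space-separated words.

Answer: yes no yes

Derivation:
String 1: '2IJg' → valid
String 2: '1ThP+V==' → invalid (bad trailing bits)
String 3: 'Fm3NkI9Y' → valid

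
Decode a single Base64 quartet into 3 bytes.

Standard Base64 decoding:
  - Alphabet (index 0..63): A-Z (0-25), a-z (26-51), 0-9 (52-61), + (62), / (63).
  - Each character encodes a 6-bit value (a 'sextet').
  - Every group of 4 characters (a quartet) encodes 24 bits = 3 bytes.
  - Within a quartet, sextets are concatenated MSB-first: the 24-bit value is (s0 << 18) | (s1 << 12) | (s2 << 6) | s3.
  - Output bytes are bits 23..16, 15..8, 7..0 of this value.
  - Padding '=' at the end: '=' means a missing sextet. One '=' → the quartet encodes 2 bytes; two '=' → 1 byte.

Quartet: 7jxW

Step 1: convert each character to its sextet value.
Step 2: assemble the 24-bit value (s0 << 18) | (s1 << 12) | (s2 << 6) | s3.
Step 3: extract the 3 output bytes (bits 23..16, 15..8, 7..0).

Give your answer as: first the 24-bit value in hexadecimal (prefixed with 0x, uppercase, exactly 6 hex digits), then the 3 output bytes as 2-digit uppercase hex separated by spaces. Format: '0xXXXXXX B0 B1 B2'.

Answer: 0xEE3C56 EE 3C 56

Derivation:
Sextets: 7=59, j=35, x=49, W=22
24-bit: (59<<18) | (35<<12) | (49<<6) | 22
      = 0xEC0000 | 0x023000 | 0x000C40 | 0x000016
      = 0xEE3C56
Bytes: (v>>16)&0xFF=EE, (v>>8)&0xFF=3C, v&0xFF=56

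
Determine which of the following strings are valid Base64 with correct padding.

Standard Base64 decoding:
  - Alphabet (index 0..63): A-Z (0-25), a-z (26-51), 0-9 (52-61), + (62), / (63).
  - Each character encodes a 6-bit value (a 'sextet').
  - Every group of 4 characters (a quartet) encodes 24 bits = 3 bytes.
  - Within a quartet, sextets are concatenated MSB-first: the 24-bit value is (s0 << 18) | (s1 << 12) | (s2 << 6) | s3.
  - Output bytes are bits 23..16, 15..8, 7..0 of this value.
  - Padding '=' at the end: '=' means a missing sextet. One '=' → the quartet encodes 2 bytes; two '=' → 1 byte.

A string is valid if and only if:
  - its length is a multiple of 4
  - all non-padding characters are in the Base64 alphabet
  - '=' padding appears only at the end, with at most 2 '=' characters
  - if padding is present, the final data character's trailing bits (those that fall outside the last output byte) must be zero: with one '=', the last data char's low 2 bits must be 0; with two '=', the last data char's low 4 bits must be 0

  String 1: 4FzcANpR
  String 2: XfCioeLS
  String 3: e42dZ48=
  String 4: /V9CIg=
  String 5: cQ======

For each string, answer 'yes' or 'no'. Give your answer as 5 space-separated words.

Answer: yes yes yes no no

Derivation:
String 1: '4FzcANpR' → valid
String 2: 'XfCioeLS' → valid
String 3: 'e42dZ48=' → valid
String 4: '/V9CIg=' → invalid (len=7 not mult of 4)
String 5: 'cQ======' → invalid (6 pad chars (max 2))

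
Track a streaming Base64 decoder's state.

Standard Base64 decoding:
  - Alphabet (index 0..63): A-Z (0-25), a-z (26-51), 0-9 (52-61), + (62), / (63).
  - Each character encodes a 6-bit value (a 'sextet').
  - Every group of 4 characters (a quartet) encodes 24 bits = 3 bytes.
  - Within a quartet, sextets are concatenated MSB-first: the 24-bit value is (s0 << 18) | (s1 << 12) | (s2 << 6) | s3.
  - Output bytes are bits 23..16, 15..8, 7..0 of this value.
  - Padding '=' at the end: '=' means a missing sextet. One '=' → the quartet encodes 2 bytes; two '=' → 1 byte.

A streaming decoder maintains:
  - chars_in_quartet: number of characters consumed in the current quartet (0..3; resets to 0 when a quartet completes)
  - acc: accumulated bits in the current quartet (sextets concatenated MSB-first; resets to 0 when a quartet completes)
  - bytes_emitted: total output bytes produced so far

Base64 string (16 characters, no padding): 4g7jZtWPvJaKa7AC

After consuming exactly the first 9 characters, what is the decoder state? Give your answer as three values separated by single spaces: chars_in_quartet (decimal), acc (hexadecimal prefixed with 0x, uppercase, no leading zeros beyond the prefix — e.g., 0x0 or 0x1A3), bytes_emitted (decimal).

Answer: 1 0x2F 6

Derivation:
After char 0 ('4'=56): chars_in_quartet=1 acc=0x38 bytes_emitted=0
After char 1 ('g'=32): chars_in_quartet=2 acc=0xE20 bytes_emitted=0
After char 2 ('7'=59): chars_in_quartet=3 acc=0x3883B bytes_emitted=0
After char 3 ('j'=35): chars_in_quartet=4 acc=0xE20EE3 -> emit E2 0E E3, reset; bytes_emitted=3
After char 4 ('Z'=25): chars_in_quartet=1 acc=0x19 bytes_emitted=3
After char 5 ('t'=45): chars_in_quartet=2 acc=0x66D bytes_emitted=3
After char 6 ('W'=22): chars_in_quartet=3 acc=0x19B56 bytes_emitted=3
After char 7 ('P'=15): chars_in_quartet=4 acc=0x66D58F -> emit 66 D5 8F, reset; bytes_emitted=6
After char 8 ('v'=47): chars_in_quartet=1 acc=0x2F bytes_emitted=6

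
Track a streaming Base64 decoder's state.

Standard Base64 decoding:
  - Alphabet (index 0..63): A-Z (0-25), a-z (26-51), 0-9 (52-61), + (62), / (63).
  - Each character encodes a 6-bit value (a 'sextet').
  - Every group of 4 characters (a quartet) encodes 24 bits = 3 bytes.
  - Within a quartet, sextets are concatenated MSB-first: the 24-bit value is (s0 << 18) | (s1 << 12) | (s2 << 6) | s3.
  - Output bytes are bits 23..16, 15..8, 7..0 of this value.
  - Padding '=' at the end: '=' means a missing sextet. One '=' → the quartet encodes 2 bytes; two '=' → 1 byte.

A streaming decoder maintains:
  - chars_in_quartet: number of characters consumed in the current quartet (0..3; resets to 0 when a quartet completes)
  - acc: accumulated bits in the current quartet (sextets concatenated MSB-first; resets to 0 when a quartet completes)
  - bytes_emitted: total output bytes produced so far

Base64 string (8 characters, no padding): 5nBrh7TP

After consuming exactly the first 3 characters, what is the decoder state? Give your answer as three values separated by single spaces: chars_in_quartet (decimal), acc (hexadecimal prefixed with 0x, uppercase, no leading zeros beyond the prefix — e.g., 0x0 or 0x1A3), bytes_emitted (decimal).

Answer: 3 0x399C1 0

Derivation:
After char 0 ('5'=57): chars_in_quartet=1 acc=0x39 bytes_emitted=0
After char 1 ('n'=39): chars_in_quartet=2 acc=0xE67 bytes_emitted=0
After char 2 ('B'=1): chars_in_quartet=3 acc=0x399C1 bytes_emitted=0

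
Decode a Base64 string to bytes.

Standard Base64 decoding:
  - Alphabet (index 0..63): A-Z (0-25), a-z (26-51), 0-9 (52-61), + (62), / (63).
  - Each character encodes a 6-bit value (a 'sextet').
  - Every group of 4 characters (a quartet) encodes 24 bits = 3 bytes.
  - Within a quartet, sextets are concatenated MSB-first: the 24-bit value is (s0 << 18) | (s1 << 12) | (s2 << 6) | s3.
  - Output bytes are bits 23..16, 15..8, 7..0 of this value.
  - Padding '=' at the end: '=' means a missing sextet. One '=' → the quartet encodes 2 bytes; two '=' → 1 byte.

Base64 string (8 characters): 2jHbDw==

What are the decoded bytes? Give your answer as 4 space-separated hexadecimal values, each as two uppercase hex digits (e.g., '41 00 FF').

After char 0 ('2'=54): chars_in_quartet=1 acc=0x36 bytes_emitted=0
After char 1 ('j'=35): chars_in_quartet=2 acc=0xDA3 bytes_emitted=0
After char 2 ('H'=7): chars_in_quartet=3 acc=0x368C7 bytes_emitted=0
After char 3 ('b'=27): chars_in_quartet=4 acc=0xDA31DB -> emit DA 31 DB, reset; bytes_emitted=3
After char 4 ('D'=3): chars_in_quartet=1 acc=0x3 bytes_emitted=3
After char 5 ('w'=48): chars_in_quartet=2 acc=0xF0 bytes_emitted=3
Padding '==': partial quartet acc=0xF0 -> emit 0F; bytes_emitted=4

Answer: DA 31 DB 0F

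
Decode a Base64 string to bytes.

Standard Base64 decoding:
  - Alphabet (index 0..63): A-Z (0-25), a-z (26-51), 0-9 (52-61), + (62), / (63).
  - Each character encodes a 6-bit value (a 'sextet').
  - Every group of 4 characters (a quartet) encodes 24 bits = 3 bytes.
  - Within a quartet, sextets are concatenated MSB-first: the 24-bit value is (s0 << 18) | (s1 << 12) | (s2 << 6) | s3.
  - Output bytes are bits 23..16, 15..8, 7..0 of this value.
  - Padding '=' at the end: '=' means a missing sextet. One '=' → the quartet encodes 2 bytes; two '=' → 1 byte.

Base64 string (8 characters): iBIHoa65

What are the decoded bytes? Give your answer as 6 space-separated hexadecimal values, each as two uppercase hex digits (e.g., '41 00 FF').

Answer: 88 12 07 A1 AE B9

Derivation:
After char 0 ('i'=34): chars_in_quartet=1 acc=0x22 bytes_emitted=0
After char 1 ('B'=1): chars_in_quartet=2 acc=0x881 bytes_emitted=0
After char 2 ('I'=8): chars_in_quartet=3 acc=0x22048 bytes_emitted=0
After char 3 ('H'=7): chars_in_quartet=4 acc=0x881207 -> emit 88 12 07, reset; bytes_emitted=3
After char 4 ('o'=40): chars_in_quartet=1 acc=0x28 bytes_emitted=3
After char 5 ('a'=26): chars_in_quartet=2 acc=0xA1A bytes_emitted=3
After char 6 ('6'=58): chars_in_quartet=3 acc=0x286BA bytes_emitted=3
After char 7 ('5'=57): chars_in_quartet=4 acc=0xA1AEB9 -> emit A1 AE B9, reset; bytes_emitted=6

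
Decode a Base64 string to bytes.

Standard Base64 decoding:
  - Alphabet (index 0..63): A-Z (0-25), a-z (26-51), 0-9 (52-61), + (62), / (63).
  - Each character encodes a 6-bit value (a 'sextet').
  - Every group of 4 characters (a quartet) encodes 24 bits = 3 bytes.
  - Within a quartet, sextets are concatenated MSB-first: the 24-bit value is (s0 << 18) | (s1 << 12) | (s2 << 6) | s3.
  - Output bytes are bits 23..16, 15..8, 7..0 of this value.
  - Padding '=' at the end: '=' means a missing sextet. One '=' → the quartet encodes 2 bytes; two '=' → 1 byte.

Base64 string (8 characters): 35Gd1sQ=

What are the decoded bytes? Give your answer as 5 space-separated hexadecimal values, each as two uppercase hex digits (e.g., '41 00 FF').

After char 0 ('3'=55): chars_in_quartet=1 acc=0x37 bytes_emitted=0
After char 1 ('5'=57): chars_in_quartet=2 acc=0xDF9 bytes_emitted=0
After char 2 ('G'=6): chars_in_quartet=3 acc=0x37E46 bytes_emitted=0
After char 3 ('d'=29): chars_in_quartet=4 acc=0xDF919D -> emit DF 91 9D, reset; bytes_emitted=3
After char 4 ('1'=53): chars_in_quartet=1 acc=0x35 bytes_emitted=3
After char 5 ('s'=44): chars_in_quartet=2 acc=0xD6C bytes_emitted=3
After char 6 ('Q'=16): chars_in_quartet=3 acc=0x35B10 bytes_emitted=3
Padding '=': partial quartet acc=0x35B10 -> emit D6 C4; bytes_emitted=5

Answer: DF 91 9D D6 C4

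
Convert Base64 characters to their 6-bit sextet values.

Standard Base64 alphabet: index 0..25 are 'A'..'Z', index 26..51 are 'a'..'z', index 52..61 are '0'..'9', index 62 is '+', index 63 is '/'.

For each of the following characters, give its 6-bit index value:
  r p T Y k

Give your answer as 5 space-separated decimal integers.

'r': a..z range, 26 + ord('r') − ord('a') = 43
'p': a..z range, 26 + ord('p') − ord('a') = 41
'T': A..Z range, ord('T') − ord('A') = 19
'Y': A..Z range, ord('Y') − ord('A') = 24
'k': a..z range, 26 + ord('k') − ord('a') = 36

Answer: 43 41 19 24 36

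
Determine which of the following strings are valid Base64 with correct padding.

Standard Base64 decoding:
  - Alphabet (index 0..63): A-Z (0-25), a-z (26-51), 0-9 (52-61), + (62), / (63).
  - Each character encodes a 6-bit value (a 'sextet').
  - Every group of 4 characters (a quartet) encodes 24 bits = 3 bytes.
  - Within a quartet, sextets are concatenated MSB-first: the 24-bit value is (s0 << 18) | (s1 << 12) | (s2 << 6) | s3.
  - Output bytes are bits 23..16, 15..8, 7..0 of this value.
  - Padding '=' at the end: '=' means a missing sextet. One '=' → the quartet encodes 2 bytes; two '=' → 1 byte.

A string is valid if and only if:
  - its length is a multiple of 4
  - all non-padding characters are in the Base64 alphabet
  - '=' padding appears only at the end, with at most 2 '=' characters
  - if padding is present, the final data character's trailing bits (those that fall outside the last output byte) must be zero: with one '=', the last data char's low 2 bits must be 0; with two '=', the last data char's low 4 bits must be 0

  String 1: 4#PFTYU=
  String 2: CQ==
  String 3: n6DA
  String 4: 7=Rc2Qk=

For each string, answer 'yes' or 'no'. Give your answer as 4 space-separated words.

Answer: no yes yes no

Derivation:
String 1: '4#PFTYU=' → invalid (bad char(s): ['#'])
String 2: 'CQ==' → valid
String 3: 'n6DA' → valid
String 4: '7=Rc2Qk=' → invalid (bad char(s): ['=']; '=' in middle)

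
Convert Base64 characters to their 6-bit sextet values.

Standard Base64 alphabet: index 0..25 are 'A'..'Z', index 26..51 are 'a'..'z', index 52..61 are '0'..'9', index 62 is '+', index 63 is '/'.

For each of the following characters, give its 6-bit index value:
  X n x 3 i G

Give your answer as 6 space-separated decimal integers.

Answer: 23 39 49 55 34 6

Derivation:
'X': A..Z range, ord('X') − ord('A') = 23
'n': a..z range, 26 + ord('n') − ord('a') = 39
'x': a..z range, 26 + ord('x') − ord('a') = 49
'3': 0..9 range, 52 + ord('3') − ord('0') = 55
'i': a..z range, 26 + ord('i') − ord('a') = 34
'G': A..Z range, ord('G') − ord('A') = 6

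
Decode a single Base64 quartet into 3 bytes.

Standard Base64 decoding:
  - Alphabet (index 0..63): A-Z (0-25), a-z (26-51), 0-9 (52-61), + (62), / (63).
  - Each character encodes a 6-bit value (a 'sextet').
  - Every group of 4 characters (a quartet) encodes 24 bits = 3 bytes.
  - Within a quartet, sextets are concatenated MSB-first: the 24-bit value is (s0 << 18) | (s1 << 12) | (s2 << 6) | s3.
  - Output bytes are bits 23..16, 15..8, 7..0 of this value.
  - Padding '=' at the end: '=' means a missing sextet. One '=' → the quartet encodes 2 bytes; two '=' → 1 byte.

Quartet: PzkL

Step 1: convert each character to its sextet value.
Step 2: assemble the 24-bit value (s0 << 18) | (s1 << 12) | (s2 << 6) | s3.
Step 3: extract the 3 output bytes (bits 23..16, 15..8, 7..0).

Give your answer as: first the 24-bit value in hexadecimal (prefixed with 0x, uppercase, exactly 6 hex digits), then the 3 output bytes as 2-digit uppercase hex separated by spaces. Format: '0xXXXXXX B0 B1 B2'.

Answer: 0x3F390B 3F 39 0B

Derivation:
Sextets: P=15, z=51, k=36, L=11
24-bit: (15<<18) | (51<<12) | (36<<6) | 11
      = 0x3C0000 | 0x033000 | 0x000900 | 0x00000B
      = 0x3F390B
Bytes: (v>>16)&0xFF=3F, (v>>8)&0xFF=39, v&0xFF=0B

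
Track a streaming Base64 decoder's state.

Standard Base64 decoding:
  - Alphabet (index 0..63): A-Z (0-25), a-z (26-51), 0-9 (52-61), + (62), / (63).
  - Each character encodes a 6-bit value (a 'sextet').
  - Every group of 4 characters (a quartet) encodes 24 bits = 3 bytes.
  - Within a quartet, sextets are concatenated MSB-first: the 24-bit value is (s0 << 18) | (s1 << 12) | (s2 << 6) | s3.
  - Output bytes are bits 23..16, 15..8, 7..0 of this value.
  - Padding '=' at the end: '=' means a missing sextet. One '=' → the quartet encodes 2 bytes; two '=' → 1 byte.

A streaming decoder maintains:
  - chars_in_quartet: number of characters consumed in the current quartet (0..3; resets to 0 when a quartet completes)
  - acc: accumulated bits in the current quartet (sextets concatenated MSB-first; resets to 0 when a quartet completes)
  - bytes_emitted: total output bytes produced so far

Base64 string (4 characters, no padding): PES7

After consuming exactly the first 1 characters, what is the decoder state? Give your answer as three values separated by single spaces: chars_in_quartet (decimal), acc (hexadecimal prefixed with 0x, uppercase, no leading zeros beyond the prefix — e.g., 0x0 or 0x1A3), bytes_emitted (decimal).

After char 0 ('P'=15): chars_in_quartet=1 acc=0xF bytes_emitted=0

Answer: 1 0xF 0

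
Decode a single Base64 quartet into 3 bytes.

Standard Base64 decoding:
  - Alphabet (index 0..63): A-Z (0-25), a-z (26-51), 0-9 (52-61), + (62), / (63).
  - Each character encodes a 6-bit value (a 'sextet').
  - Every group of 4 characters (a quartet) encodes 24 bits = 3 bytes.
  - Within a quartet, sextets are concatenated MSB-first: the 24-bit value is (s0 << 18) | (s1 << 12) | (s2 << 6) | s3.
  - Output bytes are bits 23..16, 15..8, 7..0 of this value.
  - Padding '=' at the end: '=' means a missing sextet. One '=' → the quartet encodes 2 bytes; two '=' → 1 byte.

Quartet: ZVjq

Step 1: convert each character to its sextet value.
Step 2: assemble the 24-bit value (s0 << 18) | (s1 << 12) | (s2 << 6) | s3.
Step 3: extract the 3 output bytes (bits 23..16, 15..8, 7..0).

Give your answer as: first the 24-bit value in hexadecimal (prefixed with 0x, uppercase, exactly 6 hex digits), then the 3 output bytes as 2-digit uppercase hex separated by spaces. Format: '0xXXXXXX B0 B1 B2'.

Sextets: Z=25, V=21, j=35, q=42
24-bit: (25<<18) | (21<<12) | (35<<6) | 42
      = 0x640000 | 0x015000 | 0x0008C0 | 0x00002A
      = 0x6558EA
Bytes: (v>>16)&0xFF=65, (v>>8)&0xFF=58, v&0xFF=EA

Answer: 0x6558EA 65 58 EA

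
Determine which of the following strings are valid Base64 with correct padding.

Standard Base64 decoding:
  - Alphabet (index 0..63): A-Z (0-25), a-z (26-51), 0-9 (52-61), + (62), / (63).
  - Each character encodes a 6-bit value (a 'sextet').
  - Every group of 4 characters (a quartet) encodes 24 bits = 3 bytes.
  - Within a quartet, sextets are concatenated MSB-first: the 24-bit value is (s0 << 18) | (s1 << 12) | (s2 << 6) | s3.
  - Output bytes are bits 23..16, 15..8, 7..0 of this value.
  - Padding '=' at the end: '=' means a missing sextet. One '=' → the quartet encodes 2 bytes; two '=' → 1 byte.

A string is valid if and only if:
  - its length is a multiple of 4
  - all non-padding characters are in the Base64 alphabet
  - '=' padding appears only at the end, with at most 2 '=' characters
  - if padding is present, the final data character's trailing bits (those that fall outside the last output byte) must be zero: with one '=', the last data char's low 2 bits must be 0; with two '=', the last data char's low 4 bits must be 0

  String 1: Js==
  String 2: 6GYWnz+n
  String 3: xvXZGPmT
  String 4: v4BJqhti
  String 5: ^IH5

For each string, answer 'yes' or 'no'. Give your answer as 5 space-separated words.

Answer: no yes yes yes no

Derivation:
String 1: 'Js==' → invalid (bad trailing bits)
String 2: '6GYWnz+n' → valid
String 3: 'xvXZGPmT' → valid
String 4: 'v4BJqhti' → valid
String 5: '^IH5' → invalid (bad char(s): ['^'])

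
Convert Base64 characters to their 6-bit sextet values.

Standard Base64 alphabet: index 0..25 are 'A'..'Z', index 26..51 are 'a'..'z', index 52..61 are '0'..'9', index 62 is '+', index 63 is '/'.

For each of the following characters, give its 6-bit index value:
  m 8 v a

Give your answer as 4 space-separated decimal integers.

Answer: 38 60 47 26

Derivation:
'm': a..z range, 26 + ord('m') − ord('a') = 38
'8': 0..9 range, 52 + ord('8') − ord('0') = 60
'v': a..z range, 26 + ord('v') − ord('a') = 47
'a': a..z range, 26 + ord('a') − ord('a') = 26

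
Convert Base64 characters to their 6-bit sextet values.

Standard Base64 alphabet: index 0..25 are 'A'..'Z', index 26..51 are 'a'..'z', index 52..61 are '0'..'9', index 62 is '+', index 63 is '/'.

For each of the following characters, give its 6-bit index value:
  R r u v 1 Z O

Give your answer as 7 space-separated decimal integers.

'R': A..Z range, ord('R') − ord('A') = 17
'r': a..z range, 26 + ord('r') − ord('a') = 43
'u': a..z range, 26 + ord('u') − ord('a') = 46
'v': a..z range, 26 + ord('v') − ord('a') = 47
'1': 0..9 range, 52 + ord('1') − ord('0') = 53
'Z': A..Z range, ord('Z') − ord('A') = 25
'O': A..Z range, ord('O') − ord('A') = 14

Answer: 17 43 46 47 53 25 14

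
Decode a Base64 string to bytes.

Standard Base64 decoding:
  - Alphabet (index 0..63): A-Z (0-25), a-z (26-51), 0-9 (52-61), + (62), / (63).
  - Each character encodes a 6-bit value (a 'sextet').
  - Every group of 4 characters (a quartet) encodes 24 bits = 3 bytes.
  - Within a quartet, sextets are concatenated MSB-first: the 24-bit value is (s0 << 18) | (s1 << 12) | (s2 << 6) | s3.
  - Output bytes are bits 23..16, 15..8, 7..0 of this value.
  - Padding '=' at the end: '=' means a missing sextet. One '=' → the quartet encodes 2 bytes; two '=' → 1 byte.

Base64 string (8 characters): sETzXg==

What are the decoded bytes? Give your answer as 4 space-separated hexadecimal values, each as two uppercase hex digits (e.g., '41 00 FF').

After char 0 ('s'=44): chars_in_quartet=1 acc=0x2C bytes_emitted=0
After char 1 ('E'=4): chars_in_quartet=2 acc=0xB04 bytes_emitted=0
After char 2 ('T'=19): chars_in_quartet=3 acc=0x2C113 bytes_emitted=0
After char 3 ('z'=51): chars_in_quartet=4 acc=0xB044F3 -> emit B0 44 F3, reset; bytes_emitted=3
After char 4 ('X'=23): chars_in_quartet=1 acc=0x17 bytes_emitted=3
After char 5 ('g'=32): chars_in_quartet=2 acc=0x5E0 bytes_emitted=3
Padding '==': partial quartet acc=0x5E0 -> emit 5E; bytes_emitted=4

Answer: B0 44 F3 5E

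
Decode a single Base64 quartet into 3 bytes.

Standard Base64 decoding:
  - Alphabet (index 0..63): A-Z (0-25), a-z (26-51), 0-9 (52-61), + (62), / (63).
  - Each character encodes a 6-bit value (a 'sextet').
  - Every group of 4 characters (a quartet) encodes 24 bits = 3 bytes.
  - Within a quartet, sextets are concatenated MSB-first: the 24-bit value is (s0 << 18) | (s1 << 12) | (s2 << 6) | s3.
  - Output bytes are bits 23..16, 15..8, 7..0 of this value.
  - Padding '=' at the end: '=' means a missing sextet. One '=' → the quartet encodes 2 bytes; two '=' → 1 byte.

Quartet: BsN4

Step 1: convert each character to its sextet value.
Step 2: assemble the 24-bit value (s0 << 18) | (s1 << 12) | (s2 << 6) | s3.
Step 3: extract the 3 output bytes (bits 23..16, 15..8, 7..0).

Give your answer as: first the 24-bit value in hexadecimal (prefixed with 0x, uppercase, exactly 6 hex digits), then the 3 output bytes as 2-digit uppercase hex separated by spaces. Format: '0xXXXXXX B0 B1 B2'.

Sextets: B=1, s=44, N=13, 4=56
24-bit: (1<<18) | (44<<12) | (13<<6) | 56
      = 0x040000 | 0x02C000 | 0x000340 | 0x000038
      = 0x06C378
Bytes: (v>>16)&0xFF=06, (v>>8)&0xFF=C3, v&0xFF=78

Answer: 0x06C378 06 C3 78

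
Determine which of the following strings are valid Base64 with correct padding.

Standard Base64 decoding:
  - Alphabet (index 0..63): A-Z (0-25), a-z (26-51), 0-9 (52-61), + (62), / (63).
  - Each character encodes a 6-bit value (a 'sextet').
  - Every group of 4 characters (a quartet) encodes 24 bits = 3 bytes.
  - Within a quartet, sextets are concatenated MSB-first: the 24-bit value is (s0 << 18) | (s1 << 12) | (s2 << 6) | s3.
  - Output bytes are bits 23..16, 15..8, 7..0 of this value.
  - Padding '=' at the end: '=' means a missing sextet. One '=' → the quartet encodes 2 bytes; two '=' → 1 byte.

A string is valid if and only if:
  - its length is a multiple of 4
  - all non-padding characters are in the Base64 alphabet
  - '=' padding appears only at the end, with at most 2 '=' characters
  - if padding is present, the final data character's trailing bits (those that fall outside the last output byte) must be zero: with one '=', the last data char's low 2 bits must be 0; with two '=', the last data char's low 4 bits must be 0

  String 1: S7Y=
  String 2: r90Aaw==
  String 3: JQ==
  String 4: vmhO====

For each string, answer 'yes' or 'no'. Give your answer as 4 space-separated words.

Answer: yes yes yes no

Derivation:
String 1: 'S7Y=' → valid
String 2: 'r90Aaw==' → valid
String 3: 'JQ==' → valid
String 4: 'vmhO====' → invalid (4 pad chars (max 2))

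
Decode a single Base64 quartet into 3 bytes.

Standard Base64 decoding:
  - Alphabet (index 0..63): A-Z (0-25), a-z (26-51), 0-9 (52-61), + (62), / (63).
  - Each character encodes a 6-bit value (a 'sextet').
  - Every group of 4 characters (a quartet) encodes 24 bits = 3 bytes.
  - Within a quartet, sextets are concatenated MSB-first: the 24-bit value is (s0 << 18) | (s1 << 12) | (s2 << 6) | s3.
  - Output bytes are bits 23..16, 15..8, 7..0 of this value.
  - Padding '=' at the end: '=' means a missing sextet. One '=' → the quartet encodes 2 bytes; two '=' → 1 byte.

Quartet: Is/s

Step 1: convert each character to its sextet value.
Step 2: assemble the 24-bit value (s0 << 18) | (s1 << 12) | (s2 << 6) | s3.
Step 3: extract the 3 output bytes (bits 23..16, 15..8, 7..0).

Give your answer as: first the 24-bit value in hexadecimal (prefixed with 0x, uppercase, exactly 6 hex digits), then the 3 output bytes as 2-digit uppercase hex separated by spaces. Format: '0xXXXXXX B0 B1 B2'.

Sextets: I=8, s=44, /=63, s=44
24-bit: (8<<18) | (44<<12) | (63<<6) | 44
      = 0x200000 | 0x02C000 | 0x000FC0 | 0x00002C
      = 0x22CFEC
Bytes: (v>>16)&0xFF=22, (v>>8)&0xFF=CF, v&0xFF=EC

Answer: 0x22CFEC 22 CF EC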